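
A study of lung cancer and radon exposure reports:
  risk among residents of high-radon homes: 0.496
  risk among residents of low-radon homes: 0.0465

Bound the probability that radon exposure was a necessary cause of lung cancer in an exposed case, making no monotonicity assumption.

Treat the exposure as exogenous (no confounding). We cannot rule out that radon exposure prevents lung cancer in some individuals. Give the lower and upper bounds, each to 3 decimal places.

Let p₁ = 0.496, p₀ = 0.0465.
Under exogeneity alone the bounds on PN are max{0,(p₁−p₀)/p₁} ≤ PN ≤ min{1,(1−p₀)/p₁}.
  lower = (p₁ − p₀)/p₁ = 0.4495 / 0.496 ≈ 0.9062
  upper = min{1, (1 − p₀)/p₁} = 0.9535 / 0.496 ≈ 1.9224 → capped at 1

0.906 ≤ PN ≤ 1.000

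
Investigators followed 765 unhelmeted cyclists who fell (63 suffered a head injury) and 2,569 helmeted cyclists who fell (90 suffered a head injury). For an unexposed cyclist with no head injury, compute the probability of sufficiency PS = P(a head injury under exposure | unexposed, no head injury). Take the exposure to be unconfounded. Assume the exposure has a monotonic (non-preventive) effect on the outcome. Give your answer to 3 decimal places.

PS ≈ 0.049

p₁ = P(outcome | exposed) = 63/765 = 0.082353
p₀ = P(outcome | unexposed) = 90/2569 = 0.035033
Under exogeneity and monotonicity, PS = (p₁ − p₀) / (1 − p₀).
PS = (0.082353 − 0.035033) / (1 − 0.035033) = 0.04732 / 0.96497 ≈ 0.0490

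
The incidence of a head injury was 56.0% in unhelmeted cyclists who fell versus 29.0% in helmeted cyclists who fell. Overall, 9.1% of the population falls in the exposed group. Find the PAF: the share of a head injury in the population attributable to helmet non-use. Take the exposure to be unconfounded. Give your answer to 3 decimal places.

p₁ = 0.56, p₀ = 0.29.
Overall risk P(Y=1) = π·p₁ + (1−π)·p₀ = 0.091×0.56 + 0.909×0.29 = 0.31457.
Under exogeneity, PAF = [P(Y=1) − p₀] / P(Y=1).
PAF = (0.31457 − 0.29) / 0.31457 ≈ 0.0781

PAF ≈ 0.078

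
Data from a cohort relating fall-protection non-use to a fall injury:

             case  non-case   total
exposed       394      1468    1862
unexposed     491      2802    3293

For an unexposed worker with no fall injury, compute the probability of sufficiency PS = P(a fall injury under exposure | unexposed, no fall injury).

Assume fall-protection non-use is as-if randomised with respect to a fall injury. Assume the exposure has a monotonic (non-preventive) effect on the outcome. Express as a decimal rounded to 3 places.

PS ≈ 0.073

p₁ = P(outcome | exposed) = 394/1862 = 0.2116
p₀ = P(outcome | unexposed) = 491/3293 = 0.1491
Under exogeneity and monotonicity, PS = (p₁ − p₀)/(1 − p₀).
PS = (0.2116 − 0.1491) / 0.8509 ≈ 0.0734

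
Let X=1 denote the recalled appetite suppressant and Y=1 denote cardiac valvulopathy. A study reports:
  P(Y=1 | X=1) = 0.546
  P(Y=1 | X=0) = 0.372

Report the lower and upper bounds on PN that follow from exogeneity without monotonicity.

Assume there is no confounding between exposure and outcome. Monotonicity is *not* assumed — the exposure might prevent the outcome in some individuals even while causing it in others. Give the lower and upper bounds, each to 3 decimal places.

Let p₁ = 0.546, p₀ = 0.372.
Under exogeneity alone the bounds on PN are max{0,(p₁−p₀)/p₁} ≤ PN ≤ min{1,(1−p₀)/p₁}.
  lower = (p₁ − p₀)/p₁ = 0.174 / 0.546 ≈ 0.3187
  upper = min{1, (1 − p₀)/p₁} = 0.628 / 0.546 ≈ 1.1502 → capped at 1

0.319 ≤ PN ≤ 1.000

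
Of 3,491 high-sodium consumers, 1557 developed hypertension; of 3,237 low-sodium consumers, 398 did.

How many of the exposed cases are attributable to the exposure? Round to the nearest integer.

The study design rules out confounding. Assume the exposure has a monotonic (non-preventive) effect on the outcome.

p₁ = P(outcome | exposed) = 1557/3491 = 0.446
p₀ = P(outcome | unexposed) = 398/3237 = 0.12295
PN = (p₁ − p₀)/p₁ = (0.446 − 0.12295) / 0.446 ≈ 0.72432.
Attributable cases ≈ PN × (exposed cases) = 0.72432 × 1557 ≈ 1127.77.

about 1128 cases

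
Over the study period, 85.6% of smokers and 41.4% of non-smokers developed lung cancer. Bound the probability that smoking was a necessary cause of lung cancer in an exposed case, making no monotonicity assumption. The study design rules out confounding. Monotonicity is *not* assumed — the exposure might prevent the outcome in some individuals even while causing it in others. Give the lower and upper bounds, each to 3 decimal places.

0.516 ≤ PN ≤ 0.685

p₁ = 0.856, p₀ = 0.414.
Under exogeneity alone the bounds on PN are max{0,(p₁−p₀)/p₁} ≤ PN ≤ min{1,(1−p₀)/p₁}.
  lower = (p₁ − p₀)/p₁ = 0.442 / 0.856 ≈ 0.5164
  upper = min{1, (1 − p₀)/p₁} = 0.586 / 0.856 ≈ 0.6846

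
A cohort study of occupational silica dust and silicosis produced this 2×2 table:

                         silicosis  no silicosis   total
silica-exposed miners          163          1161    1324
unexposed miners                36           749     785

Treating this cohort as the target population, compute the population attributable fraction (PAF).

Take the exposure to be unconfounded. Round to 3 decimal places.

PAF ≈ 0.514

p₁ = P(outcome | exposed) = 163/1324 = 0.12311
p₀ = P(outcome | unexposed) = 36/785 = 0.04586
Exposure prevalence π = 1324/2109 = 0.62779; overall risk P(Y=1) = 0.094358.
Under exogeneity, PAF = [P(Y=1) − p₀]/P(Y=1).
PAF = (0.094358 − 0.04586) / 0.094358 ≈ 0.5140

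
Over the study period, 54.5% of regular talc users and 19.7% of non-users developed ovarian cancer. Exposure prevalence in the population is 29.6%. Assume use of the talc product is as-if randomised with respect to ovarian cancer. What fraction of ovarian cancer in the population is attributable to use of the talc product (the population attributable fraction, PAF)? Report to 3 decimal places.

p₁ = 0.545, p₀ = 0.197.
Overall risk P(Y=1) = π·p₁ + (1−π)·p₀ = 0.296×0.545 + 0.704×0.197 = 0.30001.
Under exogeneity, PAF = [P(Y=1) − p₀] / P(Y=1).
PAF = (0.30001 − 0.197) / 0.30001 ≈ 0.3434

PAF ≈ 0.343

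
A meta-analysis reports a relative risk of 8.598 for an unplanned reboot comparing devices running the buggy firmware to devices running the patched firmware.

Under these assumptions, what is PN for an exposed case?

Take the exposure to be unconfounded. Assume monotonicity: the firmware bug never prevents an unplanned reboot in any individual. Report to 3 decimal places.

PN ≈ 0.884

Under exogeneity and monotonicity, PN = (RR − 1) / RR = 1 − 1/RR.
PN = (8.598 − 1) / 8.598 = 7.598 / 8.598 ≈ 0.8837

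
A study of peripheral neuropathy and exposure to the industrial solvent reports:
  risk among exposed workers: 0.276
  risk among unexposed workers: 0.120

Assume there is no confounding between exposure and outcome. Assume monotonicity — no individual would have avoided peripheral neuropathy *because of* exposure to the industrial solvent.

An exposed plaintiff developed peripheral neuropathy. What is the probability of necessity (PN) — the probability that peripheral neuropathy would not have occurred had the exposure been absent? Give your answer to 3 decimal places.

PN ≈ 0.565

Let p₁ = 0.276, p₀ = 0.12.
Under exogeneity and monotonicity, PN = (p₁ − p₀) / p₁.
PN = (0.276 − 0.12) / 0.276 = 0.156 / 0.276 ≈ 0.5652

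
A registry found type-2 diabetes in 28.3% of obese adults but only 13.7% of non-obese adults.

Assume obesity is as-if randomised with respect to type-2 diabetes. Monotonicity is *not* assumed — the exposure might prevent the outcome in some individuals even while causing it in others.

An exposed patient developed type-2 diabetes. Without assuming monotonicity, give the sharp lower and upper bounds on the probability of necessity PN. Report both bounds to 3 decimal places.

p₁ = 0.283, p₀ = 0.137.
Under exogeneity alone the bounds on PN are max{0,(p₁−p₀)/p₁} ≤ PN ≤ min{1,(1−p₀)/p₁}.
  lower = (p₁ − p₀)/p₁ = 0.146 / 0.283 ≈ 0.5159
  upper = min{1, (1 − p₀)/p₁} = 0.863 / 0.283 ≈ 3.0495 → capped at 1

0.516 ≤ PN ≤ 1.000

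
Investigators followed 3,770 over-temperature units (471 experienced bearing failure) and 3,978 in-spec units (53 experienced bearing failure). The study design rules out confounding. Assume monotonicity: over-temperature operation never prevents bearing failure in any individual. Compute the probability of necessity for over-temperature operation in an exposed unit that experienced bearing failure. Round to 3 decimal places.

p₁ = P(outcome | exposed) = 471/3770 = 0.12493
p₀ = P(outcome | unexposed) = 53/3978 = 0.013323
Under exogeneity and monotonicity, PN = (p₁ − p₀) / p₁.
PN = (0.12493 − 0.013323) / 0.12493 = 0.11161 / 0.12493 ≈ 0.8934

PN ≈ 0.893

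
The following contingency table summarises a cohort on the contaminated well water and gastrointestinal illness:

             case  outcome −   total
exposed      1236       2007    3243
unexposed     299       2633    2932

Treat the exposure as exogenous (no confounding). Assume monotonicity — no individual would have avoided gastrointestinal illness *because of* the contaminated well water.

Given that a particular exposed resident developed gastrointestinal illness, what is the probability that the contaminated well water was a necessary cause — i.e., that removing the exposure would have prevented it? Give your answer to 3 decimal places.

PN ≈ 0.732

p₁ = P(outcome | exposed) = 1236/3243 = 0.38113
p₀ = P(outcome | unexposed) = 299/2932 = 0.10198
Under exogeneity and monotonicity, PN = (p₁ − p₀) / p₁.
PN = (0.38113 − 0.10198) / 0.38113 = 0.27915 / 0.38113 ≈ 0.7324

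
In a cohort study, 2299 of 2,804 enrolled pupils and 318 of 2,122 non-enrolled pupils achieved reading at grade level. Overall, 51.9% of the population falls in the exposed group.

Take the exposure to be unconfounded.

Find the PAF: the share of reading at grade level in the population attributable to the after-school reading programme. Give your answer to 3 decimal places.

PAF ≈ 0.699

p₁ = P(outcome | exposed) = 2299/2804 = 0.8199
p₀ = P(outcome | unexposed) = 318/2122 = 0.14986
Overall risk P(Y=1) = π·p₁ + (1−π)·p₀ = 0.519×0.8199 + 0.481×0.14986 = 0.49761.
Under exogeneity, PAF = [P(Y=1) − p₀] / P(Y=1).
PAF = (0.49761 − 0.14986) / 0.49761 ≈ 0.6988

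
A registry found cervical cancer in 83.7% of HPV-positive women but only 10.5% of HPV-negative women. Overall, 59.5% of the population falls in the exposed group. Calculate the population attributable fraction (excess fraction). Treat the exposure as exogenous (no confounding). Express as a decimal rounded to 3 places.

PAF ≈ 0.806

p₁ = 0.837, p₀ = 0.105.
Overall risk P(Y=1) = π·p₁ + (1−π)·p₀ = 0.595×0.837 + 0.405×0.105 = 0.54054.
Under exogeneity, PAF = [P(Y=1) − p₀] / P(Y=1).
PAF = (0.54054 − 0.105) / 0.54054 ≈ 0.8057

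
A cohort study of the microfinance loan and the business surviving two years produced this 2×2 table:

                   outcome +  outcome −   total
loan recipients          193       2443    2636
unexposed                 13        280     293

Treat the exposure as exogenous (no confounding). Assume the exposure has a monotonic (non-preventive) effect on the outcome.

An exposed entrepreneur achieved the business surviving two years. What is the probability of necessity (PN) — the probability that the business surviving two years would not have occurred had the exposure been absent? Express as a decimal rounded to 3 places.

PN ≈ 0.394

p₁ = P(outcome | exposed) = 193/2636 = 0.073217
p₀ = P(outcome | unexposed) = 13/293 = 0.044369
Under exogeneity and monotonicity, PN = (p₁ − p₀)/p₁.
PN = (0.073217 − 0.044369) / 0.073217 ≈ 0.3940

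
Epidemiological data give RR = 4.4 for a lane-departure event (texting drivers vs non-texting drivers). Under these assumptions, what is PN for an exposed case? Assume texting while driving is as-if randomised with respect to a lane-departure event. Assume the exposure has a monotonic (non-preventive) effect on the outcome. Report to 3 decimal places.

Under exogeneity and monotonicity, PN = (RR − 1) / RR = 1 − 1/RR.
PN = (4.4 − 1) / 4.4 = 3.4 / 4.4 ≈ 0.7727

PN ≈ 0.773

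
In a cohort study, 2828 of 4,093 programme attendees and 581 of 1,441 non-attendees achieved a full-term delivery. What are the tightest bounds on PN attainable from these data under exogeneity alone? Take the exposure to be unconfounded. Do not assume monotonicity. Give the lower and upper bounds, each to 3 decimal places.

0.416 ≤ PN ≤ 0.864

p₁ = P(outcome | exposed) = 2828/4093 = 0.69094
p₀ = P(outcome | unexposed) = 581/1441 = 0.40319
Under exogeneity alone the bounds on PN are max{0,(p₁−p₀)/p₁} ≤ PN ≤ min{1,(1−p₀)/p₁}.
  lower = (p₁ − p₀)/p₁ = 0.28774 / 0.69094 ≈ 0.4165
  upper = min{1, (1 − p₀)/p₁} = 0.59681 / 0.69094 ≈ 0.8638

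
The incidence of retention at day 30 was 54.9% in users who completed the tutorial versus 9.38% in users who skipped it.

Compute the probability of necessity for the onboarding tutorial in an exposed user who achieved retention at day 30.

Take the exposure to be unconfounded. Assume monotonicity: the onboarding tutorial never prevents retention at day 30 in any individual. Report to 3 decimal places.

PN ≈ 0.829

p₁ = 0.549, p₀ = 0.0938.
Under exogeneity and monotonicity, PN = (p₁ − p₀) / p₁.
PN = (0.549 − 0.0938) / 0.549 = 0.4552 / 0.549 ≈ 0.8291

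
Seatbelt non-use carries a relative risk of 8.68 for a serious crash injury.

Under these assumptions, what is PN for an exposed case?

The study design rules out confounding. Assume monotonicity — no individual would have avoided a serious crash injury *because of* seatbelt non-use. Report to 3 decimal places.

Under exogeneity and monotonicity, PN = (RR − 1) / RR = 1 − 1/RR.
PN = (8.68 − 1) / 8.68 = 7.68 / 8.68 ≈ 0.8848

PN ≈ 0.885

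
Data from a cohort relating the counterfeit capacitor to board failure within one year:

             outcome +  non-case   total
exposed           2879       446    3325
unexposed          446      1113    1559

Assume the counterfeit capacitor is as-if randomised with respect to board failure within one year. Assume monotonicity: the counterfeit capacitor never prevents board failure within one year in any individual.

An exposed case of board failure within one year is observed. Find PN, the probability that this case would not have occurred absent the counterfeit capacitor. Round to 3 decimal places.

PN ≈ 0.670

p₁ = P(outcome | exposed) = 2879/3325 = 0.86586
p₀ = P(outcome | unexposed) = 446/1559 = 0.28608
Under exogeneity and monotonicity, PN = (p₁ − p₀) / p₁.
PN = (0.86586 − 0.28608) / 0.86586 = 0.57978 / 0.86586 ≈ 0.6696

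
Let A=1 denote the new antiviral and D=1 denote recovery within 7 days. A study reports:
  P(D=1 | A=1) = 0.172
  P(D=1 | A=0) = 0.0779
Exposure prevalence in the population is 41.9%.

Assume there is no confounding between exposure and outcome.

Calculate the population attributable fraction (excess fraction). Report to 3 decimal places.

Let p₁ = 0.172, p₀ = 0.0779.
Overall risk P(Y=1) = π·p₁ + (1−π)·p₀ = 0.419×0.172 + 0.581×0.0779 = 0.11733.
Under exogeneity, PAF = [P(Y=1) − p₀] / P(Y=1).
PAF = (0.11733 − 0.0779) / 0.11733 ≈ 0.3360

PAF ≈ 0.336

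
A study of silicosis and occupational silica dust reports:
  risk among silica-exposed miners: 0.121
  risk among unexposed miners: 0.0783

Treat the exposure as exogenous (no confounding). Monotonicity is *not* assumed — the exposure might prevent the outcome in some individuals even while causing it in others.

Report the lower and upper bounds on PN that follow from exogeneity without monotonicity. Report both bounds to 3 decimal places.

Let p₁ = 0.121, p₀ = 0.0783.
Under exogeneity alone the bounds on PN are max{0,(p₁−p₀)/p₁} ≤ PN ≤ min{1,(1−p₀)/p₁}.
  lower = (p₁ − p₀)/p₁ = 0.0427 / 0.121 ≈ 0.3529
  upper = min{1, (1 − p₀)/p₁} = 0.9217 / 0.121 ≈ 7.6174 → capped at 1

0.353 ≤ PN ≤ 1.000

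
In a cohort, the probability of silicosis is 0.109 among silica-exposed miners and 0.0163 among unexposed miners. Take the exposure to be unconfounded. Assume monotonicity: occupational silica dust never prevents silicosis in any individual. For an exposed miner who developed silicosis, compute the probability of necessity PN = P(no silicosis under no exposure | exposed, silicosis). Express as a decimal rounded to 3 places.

Let p₁ = 0.109, p₀ = 0.0163.
Under exogeneity and monotonicity, PN = (p₁ − p₀) / p₁.
PN = (0.109 − 0.0163) / 0.109 = 0.0927 / 0.109 ≈ 0.8505

PN ≈ 0.850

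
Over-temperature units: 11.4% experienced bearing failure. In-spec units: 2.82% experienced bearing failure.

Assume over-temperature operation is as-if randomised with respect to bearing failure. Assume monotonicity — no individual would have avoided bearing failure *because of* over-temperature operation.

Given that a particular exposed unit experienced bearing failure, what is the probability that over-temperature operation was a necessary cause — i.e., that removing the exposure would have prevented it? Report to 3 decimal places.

p₁ = 0.114, p₀ = 0.0282.
Under exogeneity and monotonicity, PN = (p₁ − p₀) / p₁.
PN = (0.114 − 0.0282) / 0.114 = 0.0858 / 0.114 ≈ 0.7526

PN ≈ 0.753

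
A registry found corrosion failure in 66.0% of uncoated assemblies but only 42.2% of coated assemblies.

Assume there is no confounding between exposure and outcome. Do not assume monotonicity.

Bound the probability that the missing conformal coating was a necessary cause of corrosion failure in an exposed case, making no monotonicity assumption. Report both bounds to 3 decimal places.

0.361 ≤ PN ≤ 0.876

p₁ = 0.66, p₀ = 0.422.
Under exogeneity alone the bounds on PN are max{0,(p₁−p₀)/p₁} ≤ PN ≤ min{1,(1−p₀)/p₁}.
  lower = (p₁ − p₀)/p₁ = 0.238 / 0.66 ≈ 0.3606
  upper = min{1, (1 − p₀)/p₁} = 0.578 / 0.66 ≈ 0.8758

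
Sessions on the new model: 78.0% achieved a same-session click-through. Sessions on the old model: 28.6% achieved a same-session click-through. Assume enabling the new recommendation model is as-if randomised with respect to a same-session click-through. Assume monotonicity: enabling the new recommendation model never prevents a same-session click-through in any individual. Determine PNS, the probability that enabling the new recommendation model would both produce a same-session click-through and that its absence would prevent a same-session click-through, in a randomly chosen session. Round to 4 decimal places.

PNS ≈ 0.4940

p₁ = 0.78, p₀ = 0.286.
Under exogeneity and monotonicity, PNS = p₁ − p₀.
PNS = 0.78 − 0.286 = 0.494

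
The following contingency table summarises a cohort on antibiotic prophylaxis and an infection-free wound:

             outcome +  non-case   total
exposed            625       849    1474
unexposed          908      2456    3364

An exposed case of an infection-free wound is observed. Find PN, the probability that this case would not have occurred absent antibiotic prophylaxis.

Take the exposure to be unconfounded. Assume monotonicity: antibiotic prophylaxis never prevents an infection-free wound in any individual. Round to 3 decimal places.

PN ≈ 0.363

p₁ = P(outcome | exposed) = 625/1474 = 0.42402
p₀ = P(outcome | unexposed) = 908/3364 = 0.26992
Under exogeneity and monotonicity, PN = (p₁ − p₀)/p₁.
PN = (0.42402 − 0.26992) / 0.42402 ≈ 0.3634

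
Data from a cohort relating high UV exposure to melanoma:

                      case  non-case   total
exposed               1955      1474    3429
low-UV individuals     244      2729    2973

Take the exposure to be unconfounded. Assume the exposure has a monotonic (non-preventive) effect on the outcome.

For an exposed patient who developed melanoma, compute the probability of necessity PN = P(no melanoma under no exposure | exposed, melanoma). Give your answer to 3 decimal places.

p₁ = P(outcome | exposed) = 1955/3429 = 0.57014
p₀ = P(outcome | unexposed) = 244/2973 = 0.082072
Under exogeneity and monotonicity, PN = (p₁ − p₀) / p₁.
PN = (0.57014 − 0.082072) / 0.57014 = 0.48807 / 0.57014 ≈ 0.8560

PN ≈ 0.856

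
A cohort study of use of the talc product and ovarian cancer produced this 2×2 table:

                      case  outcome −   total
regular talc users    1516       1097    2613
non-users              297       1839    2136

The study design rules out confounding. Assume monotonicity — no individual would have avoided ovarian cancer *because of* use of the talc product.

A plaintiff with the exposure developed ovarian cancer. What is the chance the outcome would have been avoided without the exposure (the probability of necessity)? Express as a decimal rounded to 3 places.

p₁ = P(outcome | exposed) = 1516/2613 = 0.58018
p₀ = P(outcome | unexposed) = 297/2136 = 0.13904
Under exogeneity and monotonicity, PN = (p₁ − p₀) / p₁.
PN = (0.58018 − 0.13904) / 0.58018 = 0.44113 / 0.58018 ≈ 0.7603

PN ≈ 0.760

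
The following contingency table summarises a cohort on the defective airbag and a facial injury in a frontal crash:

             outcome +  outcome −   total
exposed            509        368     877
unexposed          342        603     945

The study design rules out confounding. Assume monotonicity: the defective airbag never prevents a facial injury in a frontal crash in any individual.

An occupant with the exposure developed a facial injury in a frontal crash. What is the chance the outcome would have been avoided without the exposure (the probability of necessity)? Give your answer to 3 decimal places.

PN ≈ 0.376

p₁ = P(outcome | exposed) = 509/877 = 0.58039
p₀ = P(outcome | unexposed) = 342/945 = 0.3619
Under exogeneity and monotonicity, PN = (p₁ − p₀) / p₁.
PN = (0.58039 − 0.3619) / 0.58039 = 0.21848 / 0.58039 ≈ 0.3764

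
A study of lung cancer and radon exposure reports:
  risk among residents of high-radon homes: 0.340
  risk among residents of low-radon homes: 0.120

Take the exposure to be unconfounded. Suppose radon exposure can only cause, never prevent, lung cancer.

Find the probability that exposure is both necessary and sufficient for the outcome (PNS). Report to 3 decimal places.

Let p₁ = 0.34, p₀ = 0.12.
Under exogeneity and monotonicity, PNS = p₁ − p₀.
PNS = 0.34 − 0.12 = 0.22

PNS ≈ 0.220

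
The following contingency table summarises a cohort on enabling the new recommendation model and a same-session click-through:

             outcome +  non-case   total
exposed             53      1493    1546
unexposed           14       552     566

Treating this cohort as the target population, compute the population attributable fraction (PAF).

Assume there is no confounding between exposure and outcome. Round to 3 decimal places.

PAF ≈ 0.220

p₁ = P(outcome | exposed) = 53/1546 = 0.034282
p₀ = P(outcome | unexposed) = 14/566 = 0.024735
Exposure prevalence π = 1546/2112 = 0.73201; overall risk P(Y=1) = 0.031723.
Under exogeneity, PAF = [P(Y=1) − p₀]/P(Y=1).
PAF = (0.031723 − 0.024735) / 0.031723 ≈ 0.2203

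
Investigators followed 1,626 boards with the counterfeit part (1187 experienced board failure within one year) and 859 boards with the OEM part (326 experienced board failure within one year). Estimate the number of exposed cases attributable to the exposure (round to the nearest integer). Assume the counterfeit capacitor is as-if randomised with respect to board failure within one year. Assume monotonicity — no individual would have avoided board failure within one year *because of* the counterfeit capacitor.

p₁ = P(outcome | exposed) = 1187/1626 = 0.73001
p₀ = P(outcome | unexposed) = 326/859 = 0.37951
PN = (p₁ − p₀)/p₁ = (0.73001 − 0.37951) / 0.73001 ≈ 0.48013.
Attributable cases ≈ PN × (exposed cases) = 0.48013 × 1187 ≈ 569.92.

about 570 cases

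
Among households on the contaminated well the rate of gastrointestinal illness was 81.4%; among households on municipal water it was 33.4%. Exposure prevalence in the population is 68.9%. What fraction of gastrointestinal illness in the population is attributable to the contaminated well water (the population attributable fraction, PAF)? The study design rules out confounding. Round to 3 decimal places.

p₁ = 0.814, p₀ = 0.334.
Overall risk P(Y=1) = π·p₁ + (1−π)·p₀ = 0.689×0.814 + 0.311×0.334 = 0.66472.
Under exogeneity, PAF = [P(Y=1) − p₀] / P(Y=1).
PAF = (0.66472 − 0.334) / 0.66472 ≈ 0.4975

PAF ≈ 0.498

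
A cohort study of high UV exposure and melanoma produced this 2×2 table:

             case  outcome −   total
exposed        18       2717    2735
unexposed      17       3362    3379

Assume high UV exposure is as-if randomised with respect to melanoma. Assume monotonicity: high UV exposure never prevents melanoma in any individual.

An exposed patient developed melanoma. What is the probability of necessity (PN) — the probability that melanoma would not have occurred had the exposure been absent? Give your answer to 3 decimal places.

PN ≈ 0.236

p₁ = P(outcome | exposed) = 18/2735 = 0.0065814
p₀ = P(outcome | unexposed) = 17/3379 = 0.0050311
Under exogeneity and monotonicity, PN = (p₁ − p₀)/p₁.
PN = (0.0065814 − 0.0050311) / 0.0065814 ≈ 0.2356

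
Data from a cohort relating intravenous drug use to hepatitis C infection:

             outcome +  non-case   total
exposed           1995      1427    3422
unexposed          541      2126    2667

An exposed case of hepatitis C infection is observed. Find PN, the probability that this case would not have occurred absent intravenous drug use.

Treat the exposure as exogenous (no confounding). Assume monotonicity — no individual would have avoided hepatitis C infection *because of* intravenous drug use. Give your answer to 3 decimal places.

p₁ = P(outcome | exposed) = 1995/3422 = 0.58299
p₀ = P(outcome | unexposed) = 541/2667 = 0.20285
Under exogeneity and monotonicity, PN = (p₁ − p₀)/p₁.
PN = (0.58299 − 0.20285) / 0.58299 ≈ 0.6521

PN ≈ 0.652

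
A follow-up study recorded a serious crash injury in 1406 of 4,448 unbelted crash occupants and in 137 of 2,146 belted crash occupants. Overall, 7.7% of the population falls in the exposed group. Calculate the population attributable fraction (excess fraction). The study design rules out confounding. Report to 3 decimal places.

p₁ = P(outcome | exposed) = 1406/4448 = 0.3161
p₀ = P(outcome | unexposed) = 137/2146 = 0.06384
Overall risk P(Y=1) = π·p₁ + (1−π)·p₀ = 0.077×0.3161 + 0.923×0.06384 = 0.083264.
Under exogeneity, PAF = [P(Y=1) − p₀] / P(Y=1).
PAF = (0.083264 − 0.06384) / 0.083264 ≈ 0.2333

PAF ≈ 0.233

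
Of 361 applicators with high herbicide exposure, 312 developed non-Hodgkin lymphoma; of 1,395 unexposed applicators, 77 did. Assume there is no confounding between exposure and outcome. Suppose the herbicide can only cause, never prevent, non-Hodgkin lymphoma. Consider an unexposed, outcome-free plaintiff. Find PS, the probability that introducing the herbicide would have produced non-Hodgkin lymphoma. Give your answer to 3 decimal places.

PS ≈ 0.856

p₁ = P(outcome | exposed) = 312/361 = 0.86427
p₀ = P(outcome | unexposed) = 77/1395 = 0.055197
Under exogeneity and monotonicity, PS = (p₁ − p₀) / (1 − p₀).
PS = (0.86427 − 0.055197) / (1 − 0.055197) = 0.80907 / 0.9448 ≈ 0.8563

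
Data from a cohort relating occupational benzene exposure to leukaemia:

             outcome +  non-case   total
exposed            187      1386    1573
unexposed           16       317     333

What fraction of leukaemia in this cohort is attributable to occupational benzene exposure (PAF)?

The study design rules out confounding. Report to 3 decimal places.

p₁ = P(outcome | exposed) = 187/1573 = 0.11888
p₀ = P(outcome | unexposed) = 16/333 = 0.048048
Exposure prevalence π = 1573/1906 = 0.82529; overall risk P(Y=1) = 0.10651.
Under exogeneity, PAF = [P(Y=1) − p₀]/P(Y=1).
PAF = (0.10651 − 0.048048) / 0.10651 ≈ 0.5489

PAF ≈ 0.549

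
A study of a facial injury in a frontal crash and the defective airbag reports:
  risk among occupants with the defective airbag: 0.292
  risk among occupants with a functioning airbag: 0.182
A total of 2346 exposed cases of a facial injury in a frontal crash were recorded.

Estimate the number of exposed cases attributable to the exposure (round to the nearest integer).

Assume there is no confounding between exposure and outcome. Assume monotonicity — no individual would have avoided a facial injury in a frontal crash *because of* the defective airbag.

Let p₁ = 0.292, p₀ = 0.182.
PN = (p₁ − p₀)/p₁ = (0.292 − 0.182) / 0.292 ≈ 0.37671.
Attributable cases ≈ PN × (exposed cases) = 0.37671 × 2346 ≈ 883.77.

about 884 cases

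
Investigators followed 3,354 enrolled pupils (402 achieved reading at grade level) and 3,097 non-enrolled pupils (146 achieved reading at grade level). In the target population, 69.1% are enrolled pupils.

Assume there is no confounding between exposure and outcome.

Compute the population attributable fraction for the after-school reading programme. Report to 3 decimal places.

PAF ≈ 0.516

p₁ = P(outcome | exposed) = 402/3354 = 0.11986
p₀ = P(outcome | unexposed) = 146/3097 = 0.047142
Overall risk P(Y=1) = π·p₁ + (1−π)·p₀ = 0.691×0.11986 + 0.309×0.047142 = 0.097388.
Under exogeneity, PAF = [P(Y=1) − p₀] / P(Y=1).
PAF = (0.097388 − 0.047142) / 0.097388 ≈ 0.5159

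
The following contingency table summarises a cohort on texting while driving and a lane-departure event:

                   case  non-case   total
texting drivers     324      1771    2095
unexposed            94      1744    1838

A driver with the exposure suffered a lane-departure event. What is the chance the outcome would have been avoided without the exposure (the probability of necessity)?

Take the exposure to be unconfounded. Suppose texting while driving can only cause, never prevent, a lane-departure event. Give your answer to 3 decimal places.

p₁ = P(outcome | exposed) = 324/2095 = 0.15465
p₀ = P(outcome | unexposed) = 94/1838 = 0.051143
Under exogeneity and monotonicity, PN = (p₁ − p₀)/p₁.
PN = (0.15465 − 0.051143) / 0.15465 ≈ 0.6693

PN ≈ 0.669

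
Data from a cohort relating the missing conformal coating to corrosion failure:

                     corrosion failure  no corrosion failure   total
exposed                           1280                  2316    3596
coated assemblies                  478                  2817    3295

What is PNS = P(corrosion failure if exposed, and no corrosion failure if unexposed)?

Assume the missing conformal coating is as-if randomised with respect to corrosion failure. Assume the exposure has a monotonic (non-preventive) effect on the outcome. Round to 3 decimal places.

PNS ≈ 0.211

p₁ = P(outcome | exposed) = 1280/3596 = 0.35595
p₀ = P(outcome | unexposed) = 478/3295 = 0.14507
Under exogeneity and monotonicity, PNS = p₁ − p₀.
PNS = 0.35595 − 0.14507 = 0.21088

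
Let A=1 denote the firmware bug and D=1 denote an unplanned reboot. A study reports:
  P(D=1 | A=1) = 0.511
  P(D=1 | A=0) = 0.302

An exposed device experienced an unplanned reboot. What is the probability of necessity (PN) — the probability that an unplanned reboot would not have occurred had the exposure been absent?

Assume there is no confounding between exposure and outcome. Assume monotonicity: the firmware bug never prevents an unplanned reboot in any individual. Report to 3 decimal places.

PN ≈ 0.409

Let p₁ = 0.511, p₀ = 0.302.
Under exogeneity and monotonicity, PN = (p₁ − p₀) / p₁.
PN = (0.511 − 0.302) / 0.511 = 0.209 / 0.511 ≈ 0.4090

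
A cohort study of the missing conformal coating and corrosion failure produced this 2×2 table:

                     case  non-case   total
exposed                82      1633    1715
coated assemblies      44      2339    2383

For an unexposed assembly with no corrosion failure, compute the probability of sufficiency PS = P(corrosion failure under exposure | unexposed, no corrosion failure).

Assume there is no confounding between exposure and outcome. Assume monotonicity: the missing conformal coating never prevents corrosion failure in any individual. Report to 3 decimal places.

PS ≈ 0.030

p₁ = P(outcome | exposed) = 82/1715 = 0.047813
p₀ = P(outcome | unexposed) = 44/2383 = 0.018464
Under exogeneity and monotonicity, PS = (p₁ − p₀) / (1 − p₀).
PS = (0.047813 − 0.018464) / (1 − 0.018464) = 0.029349 / 0.98154 ≈ 0.0299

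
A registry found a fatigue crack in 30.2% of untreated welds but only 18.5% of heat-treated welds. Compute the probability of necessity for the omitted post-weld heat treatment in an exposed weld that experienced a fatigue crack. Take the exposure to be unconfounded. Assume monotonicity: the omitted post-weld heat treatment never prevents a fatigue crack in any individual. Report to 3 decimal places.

PN ≈ 0.387

p₁ = 0.302, p₀ = 0.185.
Under exogeneity and monotonicity, PN = (p₁ − p₀) / p₁.
PN = (0.302 − 0.185) / 0.302 = 0.117 / 0.302 ≈ 0.3874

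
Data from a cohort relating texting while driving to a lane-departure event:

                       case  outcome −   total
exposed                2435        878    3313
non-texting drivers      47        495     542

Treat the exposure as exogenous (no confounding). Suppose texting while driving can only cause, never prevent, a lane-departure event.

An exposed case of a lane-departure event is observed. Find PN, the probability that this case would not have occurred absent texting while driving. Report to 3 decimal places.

p₁ = P(outcome | exposed) = 2435/3313 = 0.73498
p₀ = P(outcome | unexposed) = 47/542 = 0.086716
Under exogeneity and monotonicity, PN = (p₁ − p₀) / p₁.
PN = (0.73498 − 0.086716) / 0.73498 = 0.64827 / 0.73498 ≈ 0.8820

PN ≈ 0.882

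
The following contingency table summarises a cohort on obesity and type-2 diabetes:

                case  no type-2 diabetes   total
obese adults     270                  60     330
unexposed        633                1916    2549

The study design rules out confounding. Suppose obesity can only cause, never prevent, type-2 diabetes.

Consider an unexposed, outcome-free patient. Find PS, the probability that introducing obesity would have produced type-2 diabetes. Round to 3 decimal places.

p₁ = P(outcome | exposed) = 270/330 = 0.81818
p₀ = P(outcome | unexposed) = 633/2549 = 0.24833
Under exogeneity and monotonicity, PS = (p₁ − p₀) / (1 − p₀).
PS = (0.81818 − 0.24833) / (1 − 0.24833) = 0.56985 / 0.75167 ≈ 0.7581

PS ≈ 0.758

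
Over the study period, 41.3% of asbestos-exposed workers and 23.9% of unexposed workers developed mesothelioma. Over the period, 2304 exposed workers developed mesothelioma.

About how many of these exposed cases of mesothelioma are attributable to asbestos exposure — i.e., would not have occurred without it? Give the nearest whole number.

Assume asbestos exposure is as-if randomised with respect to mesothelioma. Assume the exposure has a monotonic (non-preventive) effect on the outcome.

about 971 cases

p₁ = 0.413, p₀ = 0.239.
PN = (p₁ − p₀)/p₁ = (0.413 − 0.239) / 0.413 ≈ 0.42131.
Attributable cases ≈ PN × (exposed cases) = 0.42131 × 2304 ≈ 970.69.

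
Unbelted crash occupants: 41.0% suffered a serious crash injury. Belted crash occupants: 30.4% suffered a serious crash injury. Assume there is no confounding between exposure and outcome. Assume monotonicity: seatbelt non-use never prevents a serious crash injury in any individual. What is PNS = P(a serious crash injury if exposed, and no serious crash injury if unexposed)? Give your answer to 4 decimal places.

p₁ = 0.41, p₀ = 0.304.
Under exogeneity and monotonicity, PNS = p₁ − p₀.
PNS = 0.41 − 0.304 = 0.106

PNS ≈ 0.1060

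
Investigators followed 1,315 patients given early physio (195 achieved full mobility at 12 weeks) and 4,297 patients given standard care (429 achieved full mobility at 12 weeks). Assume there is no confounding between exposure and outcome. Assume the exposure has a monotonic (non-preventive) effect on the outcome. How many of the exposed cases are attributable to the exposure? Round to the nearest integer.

p₁ = P(outcome | exposed) = 195/1315 = 0.14829
p₀ = P(outcome | unexposed) = 429/4297 = 0.099837
PN = (p₁ − p₀)/p₁ = (0.14829 − 0.099837) / 0.14829 ≈ 0.32674.
Attributable cases ≈ PN × (exposed cases) = 0.32674 × 195 ≈ 63.71.

about 64 cases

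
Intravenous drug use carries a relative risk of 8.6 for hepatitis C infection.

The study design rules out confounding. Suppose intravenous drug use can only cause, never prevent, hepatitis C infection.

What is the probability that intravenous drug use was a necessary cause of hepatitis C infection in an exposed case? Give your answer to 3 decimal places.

PN ≈ 0.884

Under exogeneity and monotonicity, PN = (RR − 1) / RR = 1 − 1/RR.
PN = (8.6 − 1) / 8.6 = 7.6 / 8.6 ≈ 0.8837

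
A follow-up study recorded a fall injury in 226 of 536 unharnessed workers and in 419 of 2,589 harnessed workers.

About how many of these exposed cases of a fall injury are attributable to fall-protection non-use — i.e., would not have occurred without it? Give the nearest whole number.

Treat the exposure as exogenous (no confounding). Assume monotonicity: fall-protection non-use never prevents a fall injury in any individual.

about 139 cases

p₁ = P(outcome | exposed) = 226/536 = 0.42164
p₀ = P(outcome | unexposed) = 419/2589 = 0.16184
PN = (p₁ − p₀)/p₁ = (0.42164 − 0.16184) / 0.42164 ≈ 0.61617.
Attributable cases ≈ PN × (exposed cases) = 0.61617 × 226 ≈ 139.25.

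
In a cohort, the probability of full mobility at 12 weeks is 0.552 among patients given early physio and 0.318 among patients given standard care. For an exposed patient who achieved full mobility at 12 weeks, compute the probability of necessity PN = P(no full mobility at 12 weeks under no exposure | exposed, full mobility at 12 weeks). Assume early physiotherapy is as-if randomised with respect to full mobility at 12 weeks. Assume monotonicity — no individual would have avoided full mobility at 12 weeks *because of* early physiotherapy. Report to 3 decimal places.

PN ≈ 0.424

Let p₁ = 0.552, p₀ = 0.318.
Under exogeneity and monotonicity, PN = (p₁ − p₀) / p₁.
PN = (0.552 − 0.318) / 0.552 = 0.234 / 0.552 ≈ 0.4239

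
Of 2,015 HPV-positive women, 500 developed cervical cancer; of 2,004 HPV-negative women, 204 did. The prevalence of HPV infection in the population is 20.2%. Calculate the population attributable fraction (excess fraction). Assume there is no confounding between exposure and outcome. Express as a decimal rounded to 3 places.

p₁ = P(outcome | exposed) = 500/2015 = 0.24814
p₀ = P(outcome | unexposed) = 204/2004 = 0.1018
Overall risk P(Y=1) = π·p₁ + (1−π)·p₀ = 0.202×0.24814 + 0.798×0.1018 = 0.13136.
Under exogeneity, PAF = [P(Y=1) − p₀] / P(Y=1).
PAF = (0.13136 − 0.1018) / 0.13136 ≈ 0.2250

PAF ≈ 0.225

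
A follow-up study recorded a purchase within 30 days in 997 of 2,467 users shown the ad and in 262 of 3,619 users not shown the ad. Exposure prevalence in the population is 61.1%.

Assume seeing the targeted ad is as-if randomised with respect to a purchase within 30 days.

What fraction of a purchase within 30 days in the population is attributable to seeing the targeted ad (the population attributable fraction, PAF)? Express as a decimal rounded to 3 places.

PAF ≈ 0.737

p₁ = P(outcome | exposed) = 997/2467 = 0.40413
p₀ = P(outcome | unexposed) = 262/3619 = 0.072396
Overall risk P(Y=1) = π·p₁ + (1−π)·p₀ = 0.611×0.40413 + 0.389×0.072396 = 0.27509.
Under exogeneity, PAF = [P(Y=1) − p₀] / P(Y=1).
PAF = (0.27509 − 0.072396) / 0.27509 ≈ 0.7368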